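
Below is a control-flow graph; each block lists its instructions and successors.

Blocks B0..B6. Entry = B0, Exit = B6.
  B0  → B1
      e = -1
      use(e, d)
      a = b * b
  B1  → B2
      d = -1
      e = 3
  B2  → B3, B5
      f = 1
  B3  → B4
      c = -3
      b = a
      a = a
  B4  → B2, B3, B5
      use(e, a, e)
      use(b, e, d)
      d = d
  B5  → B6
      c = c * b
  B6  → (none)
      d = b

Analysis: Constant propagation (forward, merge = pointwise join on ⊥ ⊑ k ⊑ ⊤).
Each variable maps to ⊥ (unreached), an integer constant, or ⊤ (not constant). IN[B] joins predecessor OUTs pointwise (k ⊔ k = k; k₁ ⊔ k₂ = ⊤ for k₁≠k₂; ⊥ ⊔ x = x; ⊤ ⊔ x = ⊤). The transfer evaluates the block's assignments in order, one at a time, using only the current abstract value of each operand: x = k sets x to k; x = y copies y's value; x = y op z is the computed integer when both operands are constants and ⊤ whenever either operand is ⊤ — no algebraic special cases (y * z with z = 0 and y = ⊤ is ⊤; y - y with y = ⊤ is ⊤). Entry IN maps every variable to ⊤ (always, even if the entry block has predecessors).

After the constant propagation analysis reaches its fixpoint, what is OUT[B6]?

Converged values:
  B0:   IN=(all ⊤)   OUT={e:-1; rest ⊤}
  B1:   IN={e:-1; rest ⊤}   OUT={d:-1, e:3; rest ⊤}
  B2:   IN={d:-1, e:3; rest ⊤}   OUT={d:-1, e:3, f:1; rest ⊤}
  B3:   IN={d:-1, e:3, f:1; rest ⊤}   OUT={c:-3, d:-1, e:3, f:1; rest ⊤}
  B4:   IN={c:-3, d:-1, e:3, f:1; rest ⊤}   OUT={c:-3, d:-1, e:3, f:1; rest ⊤}
  B5:   IN={d:-1, e:3, f:1; rest ⊤}   OUT={d:-1, e:3, f:1; rest ⊤}
  B6:   IN={d:-1, e:3, f:1; rest ⊤}   OUT={e:3, f:1; rest ⊤}

Merge at B6: IN[B6] = OUT[B5] = {a: ⊤, b: ⊤, c: ⊤, d: -1, e: 3, f: 1}
Applying B6's transfer function to that IN value gives OUT[B6] (row B6 above).

Answer: {a: ⊤, b: ⊤, c: ⊤, d: ⊤, e: 3, f: 1}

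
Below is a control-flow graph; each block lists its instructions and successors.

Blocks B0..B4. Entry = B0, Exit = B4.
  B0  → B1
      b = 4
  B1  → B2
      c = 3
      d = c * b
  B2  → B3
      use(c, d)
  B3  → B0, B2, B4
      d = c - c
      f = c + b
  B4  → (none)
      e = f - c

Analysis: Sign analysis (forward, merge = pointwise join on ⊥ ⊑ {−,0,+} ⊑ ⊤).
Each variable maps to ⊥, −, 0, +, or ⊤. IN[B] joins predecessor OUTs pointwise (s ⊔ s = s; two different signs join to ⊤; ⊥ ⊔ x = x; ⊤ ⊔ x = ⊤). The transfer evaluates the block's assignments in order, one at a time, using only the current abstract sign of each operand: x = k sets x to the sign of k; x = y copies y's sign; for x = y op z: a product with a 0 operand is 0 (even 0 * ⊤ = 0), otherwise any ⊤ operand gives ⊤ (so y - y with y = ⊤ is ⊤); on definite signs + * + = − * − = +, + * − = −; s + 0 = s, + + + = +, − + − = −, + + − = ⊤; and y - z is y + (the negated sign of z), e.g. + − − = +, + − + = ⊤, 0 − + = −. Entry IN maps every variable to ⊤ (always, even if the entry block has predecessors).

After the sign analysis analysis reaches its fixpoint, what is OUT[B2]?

Converged values:
  B0:  IN=(all ⊤)  OUT={b:+; rest ⊤}
  B1:  IN={b:+; rest ⊤}  OUT={b:+, c:+, d:+; rest ⊤}
  B2:  IN={b:+, c:+; rest ⊤}  OUT={b:+, c:+; rest ⊤}
  B3:  IN={b:+, c:+; rest ⊤}  OUT={b:+, c:+, f:+; rest ⊤}
  B4:  IN={b:+, c:+, f:+; rest ⊤}  OUT={b:+, c:+, f:+; rest ⊤}

Merge at B2: IN[B2] = OUT[B1] ⊔ OUT[B3] = {a: ⊤, b: +, c: +, d: ⊤, e: ⊤, f: ⊤}
Applying B2's transfer function to that IN value gives OUT[B2] (row B2 above).

Answer: {a: ⊤, b: +, c: +, d: ⊤, e: ⊤, f: ⊤}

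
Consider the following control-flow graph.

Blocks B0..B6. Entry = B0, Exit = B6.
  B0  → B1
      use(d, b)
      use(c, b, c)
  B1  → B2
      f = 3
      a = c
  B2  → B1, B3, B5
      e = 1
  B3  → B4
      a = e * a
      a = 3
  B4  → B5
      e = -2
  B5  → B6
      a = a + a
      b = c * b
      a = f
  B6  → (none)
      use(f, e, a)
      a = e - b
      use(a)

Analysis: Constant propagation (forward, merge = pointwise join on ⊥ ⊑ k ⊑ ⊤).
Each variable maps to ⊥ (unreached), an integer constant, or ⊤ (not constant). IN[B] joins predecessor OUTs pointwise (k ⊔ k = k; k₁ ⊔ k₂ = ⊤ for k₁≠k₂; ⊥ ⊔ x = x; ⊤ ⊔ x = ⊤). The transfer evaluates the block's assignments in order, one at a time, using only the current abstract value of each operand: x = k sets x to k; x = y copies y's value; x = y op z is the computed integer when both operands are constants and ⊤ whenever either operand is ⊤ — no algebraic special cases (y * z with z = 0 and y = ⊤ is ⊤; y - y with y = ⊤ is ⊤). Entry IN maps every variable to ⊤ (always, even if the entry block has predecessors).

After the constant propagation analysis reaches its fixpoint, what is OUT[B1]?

Fixpoint table:
  B0:   IN=(all ⊤)   OUT=(all ⊤)
  B1:   IN=(all ⊤)   OUT={f:3; rest ⊤}
  B2:   IN={f:3; rest ⊤}   OUT={e:1, f:3; rest ⊤}
  B3:   IN={e:1, f:3; rest ⊤}   OUT={a:3, e:1, f:3; rest ⊤}
  B4:   IN={a:3, e:1, f:3; rest ⊤}   OUT={a:3, e:-2, f:3; rest ⊤}
  B5:   IN={f:3; rest ⊤}   OUT={a:3, f:3; rest ⊤}
  B6:   IN={a:3, f:3; rest ⊤}   OUT={f:3; rest ⊤}

Merge at B1: IN[B1] = OUT[B0] ⊔ OUT[B2] = {a: ⊤, b: ⊤, c: ⊤, d: ⊤, e: ⊤, f: ⊤}
Applying B1's transfer function to that IN value gives OUT[B1] (row B1 above).

Answer: {a: ⊤, b: ⊤, c: ⊤, d: ⊤, e: ⊤, f: 3}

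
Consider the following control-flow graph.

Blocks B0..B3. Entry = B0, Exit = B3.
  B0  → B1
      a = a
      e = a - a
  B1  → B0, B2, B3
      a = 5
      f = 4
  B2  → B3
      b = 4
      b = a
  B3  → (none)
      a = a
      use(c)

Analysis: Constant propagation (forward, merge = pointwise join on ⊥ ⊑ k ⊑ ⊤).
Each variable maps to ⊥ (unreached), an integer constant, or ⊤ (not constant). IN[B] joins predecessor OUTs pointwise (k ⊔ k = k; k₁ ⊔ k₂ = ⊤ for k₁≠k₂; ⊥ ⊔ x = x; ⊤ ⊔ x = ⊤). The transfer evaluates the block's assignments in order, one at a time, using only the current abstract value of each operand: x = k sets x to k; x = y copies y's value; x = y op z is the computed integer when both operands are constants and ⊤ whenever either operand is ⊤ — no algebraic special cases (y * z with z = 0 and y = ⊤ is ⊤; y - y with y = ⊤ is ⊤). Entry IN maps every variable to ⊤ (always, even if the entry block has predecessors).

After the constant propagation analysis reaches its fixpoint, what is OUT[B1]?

Answer: {a: 5, b: ⊤, c: ⊤, d: ⊤, e: ⊤, f: 4}

Working:
Per-block solution:
  B0:  IN=(all ⊤)  OUT=(all ⊤)
  B1:  IN=(all ⊤)  OUT={a:5, f:4; rest ⊤}
  B2:  IN={a:5, f:4; rest ⊤}  OUT={a:5, b:5, f:4; rest ⊤}
  B3:  IN={a:5, f:4; rest ⊤}  OUT={a:5, f:4; rest ⊤}

Merge at B1: IN[B1] = OUT[B0] = {a: ⊤, b: ⊤, c: ⊤, d: ⊤, e: ⊤, f: ⊤}
Applying B1's transfer function to that IN value gives OUT[B1] (row B1 above).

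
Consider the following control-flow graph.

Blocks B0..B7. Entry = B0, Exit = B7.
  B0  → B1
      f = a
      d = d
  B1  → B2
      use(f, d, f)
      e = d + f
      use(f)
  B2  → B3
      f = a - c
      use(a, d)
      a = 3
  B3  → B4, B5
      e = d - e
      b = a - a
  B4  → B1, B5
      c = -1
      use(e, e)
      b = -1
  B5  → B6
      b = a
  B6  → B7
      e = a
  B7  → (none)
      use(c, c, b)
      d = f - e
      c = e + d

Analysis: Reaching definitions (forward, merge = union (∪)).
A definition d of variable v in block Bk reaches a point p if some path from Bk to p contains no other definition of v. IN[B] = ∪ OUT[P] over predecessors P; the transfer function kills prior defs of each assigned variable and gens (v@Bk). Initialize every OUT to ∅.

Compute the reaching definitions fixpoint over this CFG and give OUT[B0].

Answer: {d@B0, f@B0}

Derivation:
Converged values:
  B0:   IN={}   OUT={d@B0, f@B0}
  B1:   IN={a@B2, b@B4, c@B4, d@B0, e@B3, f@B0, f@B2}   OUT={a@B2, b@B4, c@B4, d@B0, e@B1, f@B0, f@B2}
  B2:   IN={a@B2, b@B4, c@B4, d@B0, e@B1, f@B0, f@B2}   OUT={a@B2, b@B4, c@B4, d@B0, e@B1, f@B2}
  B3:   IN={a@B2, b@B4, c@B4, d@B0, e@B1, f@B2}   OUT={a@B2, b@B3, c@B4, d@B0, e@B3, f@B2}
  B4:   IN={a@B2, b@B3, c@B4, d@B0, e@B3, f@B2}   OUT={a@B2, b@B4, c@B4, d@B0, e@B3, f@B2}
  B5:   IN={a@B2, b@B3, b@B4, c@B4, d@B0, e@B3, f@B2}   OUT={a@B2, b@B5, c@B4, d@B0, e@B3, f@B2}
  B6:   IN={a@B2, b@B5, c@B4, d@B0, e@B3, f@B2}   OUT={a@B2, b@B5, c@B4, d@B0, e@B6, f@B2}
  B7:   IN={a@B2, b@B5, c@B4, d@B0, e@B6, f@B2}   OUT={a@B2, b@B5, c@B7, d@B7, e@B6, f@B2}

B0 is the boundary node: IN[B0] = {}
Applying B0's transfer function to that IN value gives OUT[B0] (row B0 above).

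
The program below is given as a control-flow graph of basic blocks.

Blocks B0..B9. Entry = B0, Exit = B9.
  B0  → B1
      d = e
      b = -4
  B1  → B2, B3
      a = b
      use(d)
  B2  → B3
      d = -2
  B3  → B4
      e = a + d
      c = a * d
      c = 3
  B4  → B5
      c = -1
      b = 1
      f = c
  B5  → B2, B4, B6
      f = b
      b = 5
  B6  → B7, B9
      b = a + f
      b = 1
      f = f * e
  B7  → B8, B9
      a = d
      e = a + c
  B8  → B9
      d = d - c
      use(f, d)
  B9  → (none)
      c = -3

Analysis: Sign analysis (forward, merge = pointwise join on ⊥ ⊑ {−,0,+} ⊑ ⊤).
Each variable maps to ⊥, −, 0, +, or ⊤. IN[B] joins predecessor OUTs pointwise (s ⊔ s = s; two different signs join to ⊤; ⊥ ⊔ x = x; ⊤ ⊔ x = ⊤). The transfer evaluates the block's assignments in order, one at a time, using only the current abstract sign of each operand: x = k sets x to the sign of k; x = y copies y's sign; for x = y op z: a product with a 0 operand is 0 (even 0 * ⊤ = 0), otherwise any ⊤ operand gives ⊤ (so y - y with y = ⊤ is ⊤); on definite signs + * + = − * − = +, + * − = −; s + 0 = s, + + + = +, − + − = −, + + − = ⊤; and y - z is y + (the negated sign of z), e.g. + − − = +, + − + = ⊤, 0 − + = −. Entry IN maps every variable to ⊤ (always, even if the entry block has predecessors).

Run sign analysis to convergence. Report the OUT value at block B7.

Fixpoint table:
  B0: | IN=(all ⊤) | OUT={b:-; rest ⊤}
  B1: | IN={b:-; rest ⊤} | OUT={a:-, b:-; rest ⊤}
  B2: | IN={a:-; rest ⊤} | OUT={a:-, d:-; rest ⊤}
  B3: | IN={a:-; rest ⊤} | OUT={a:-, c:+; rest ⊤}
  B4: | IN={a:-; rest ⊤} | OUT={a:-, b:+, c:-, f:-; rest ⊤}
  B5: | IN={a:-, b:+, c:-, f:-; rest ⊤} | OUT={a:-, b:+, c:-, f:+; rest ⊤}
  B6: | IN={a:-, b:+, c:-, f:+; rest ⊤} | OUT={a:-, b:+, c:-; rest ⊤}
  B7: | IN={a:-, b:+, c:-; rest ⊤} | OUT={b:+, c:-; rest ⊤}
  B8: | IN={b:+, c:-; rest ⊤} | OUT={b:+, c:-; rest ⊤}
  B9: | IN={b:+, c:-; rest ⊤} | OUT={b:+, c:-; rest ⊤}

Merge at B7: IN[B7] = OUT[B6] = {a: -, b: +, c: -, d: ⊤, e: ⊤, f: ⊤}
Applying B7's transfer function to that IN value gives OUT[B7] (row B7 above).

Answer: {a: ⊤, b: +, c: -, d: ⊤, e: ⊤, f: ⊤}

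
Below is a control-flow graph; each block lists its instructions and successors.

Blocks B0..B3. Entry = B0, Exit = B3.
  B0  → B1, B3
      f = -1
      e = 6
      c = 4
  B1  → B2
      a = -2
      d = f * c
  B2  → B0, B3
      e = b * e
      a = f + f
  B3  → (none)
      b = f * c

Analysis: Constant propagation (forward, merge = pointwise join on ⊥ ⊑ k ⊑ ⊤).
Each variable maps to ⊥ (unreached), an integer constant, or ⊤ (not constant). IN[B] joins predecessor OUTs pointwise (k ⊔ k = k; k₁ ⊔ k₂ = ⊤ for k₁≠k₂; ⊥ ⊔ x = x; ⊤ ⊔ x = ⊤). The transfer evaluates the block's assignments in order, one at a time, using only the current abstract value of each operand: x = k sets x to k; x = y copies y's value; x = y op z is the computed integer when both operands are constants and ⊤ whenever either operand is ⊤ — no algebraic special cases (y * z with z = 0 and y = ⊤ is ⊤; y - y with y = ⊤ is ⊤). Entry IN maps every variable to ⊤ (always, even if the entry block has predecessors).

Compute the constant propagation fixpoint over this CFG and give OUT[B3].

Answer: {a: ⊤, b: -4, c: 4, d: ⊤, e: ⊤, f: -1}

Working:
Converged values:
  B0: | IN=(all ⊤) | OUT={c:4, e:6, f:-1; rest ⊤}
  B1: | IN={c:4, e:6, f:-1; rest ⊤} | OUT={a:-2, c:4, d:-4, e:6, f:-1; rest ⊤}
  B2: | IN={a:-2, c:4, d:-4, e:6, f:-1; rest ⊤} | OUT={a:-2, c:4, d:-4, f:-1; rest ⊤}
  B3: | IN={c:4, f:-1; rest ⊤} | OUT={b:-4, c:4, f:-1; rest ⊤}

Merge at B3: IN[B3] = OUT[B0] ⊔ OUT[B2] = {a: ⊤, b: ⊤, c: 4, d: ⊤, e: ⊤, f: -1}
Applying B3's transfer function to that IN value gives OUT[B3] (row B3 above).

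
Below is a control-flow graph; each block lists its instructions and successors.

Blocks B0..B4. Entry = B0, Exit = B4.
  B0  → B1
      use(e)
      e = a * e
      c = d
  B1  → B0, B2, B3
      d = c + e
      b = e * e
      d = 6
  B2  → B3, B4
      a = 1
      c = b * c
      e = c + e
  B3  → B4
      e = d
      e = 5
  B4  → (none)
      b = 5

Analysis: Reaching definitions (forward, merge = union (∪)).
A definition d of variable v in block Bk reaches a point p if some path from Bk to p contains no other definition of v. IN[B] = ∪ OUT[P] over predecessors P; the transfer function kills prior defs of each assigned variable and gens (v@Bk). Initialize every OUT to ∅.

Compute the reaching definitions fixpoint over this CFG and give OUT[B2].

Answer: {a@B2, b@B1, c@B2, d@B1, e@B2}

Working:
Per-block solution:
  B0: | IN={b@B1, c@B0, d@B1, e@B0} | OUT={b@B1, c@B0, d@B1, e@B0}
  B1: | IN={b@B1, c@B0, d@B1, e@B0} | OUT={b@B1, c@B0, d@B1, e@B0}
  B2: | IN={b@B1, c@B0, d@B1, e@B0} | OUT={a@B2, b@B1, c@B2, d@B1, e@B2}
  B3: | IN={a@B2, b@B1, c@B0, c@B2, d@B1, e@B0, e@B2} | OUT={a@B2, b@B1, c@B0, c@B2, d@B1, e@B3}
  B4: | IN={a@B2, b@B1, c@B0, c@B2, d@B1, e@B2, e@B3} | OUT={a@B2, b@B4, c@B0, c@B2, d@B1, e@B2, e@B3}

Merge at B2: IN[B2] = OUT[B1] = {b@B1, c@B0, d@B1, e@B0}
Applying B2's transfer function to that IN value gives OUT[B2] (row B2 above).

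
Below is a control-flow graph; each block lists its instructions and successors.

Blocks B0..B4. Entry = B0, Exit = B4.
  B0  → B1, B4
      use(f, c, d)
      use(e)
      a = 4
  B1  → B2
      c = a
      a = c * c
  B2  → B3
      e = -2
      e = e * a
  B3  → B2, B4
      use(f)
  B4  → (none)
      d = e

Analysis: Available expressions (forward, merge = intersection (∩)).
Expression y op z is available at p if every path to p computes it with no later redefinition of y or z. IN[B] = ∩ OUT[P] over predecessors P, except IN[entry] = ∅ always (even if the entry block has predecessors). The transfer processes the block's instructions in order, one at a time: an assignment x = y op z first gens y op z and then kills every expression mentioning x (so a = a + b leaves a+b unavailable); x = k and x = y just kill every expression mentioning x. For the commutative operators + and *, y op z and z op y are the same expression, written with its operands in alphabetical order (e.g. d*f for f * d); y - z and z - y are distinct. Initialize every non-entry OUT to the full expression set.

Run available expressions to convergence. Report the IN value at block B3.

Answer: {c*c}

Working:
Converged values:
  B0: | IN={} | OUT={}
  B1: | IN={} | OUT={c*c}
  B2: | IN={c*c} | OUT={c*c}
  B3: | IN={c*c} | OUT={c*c}
  B4: | IN={} | OUT={}

Merge at B3: IN[B3] = OUT[B2] = {c*c}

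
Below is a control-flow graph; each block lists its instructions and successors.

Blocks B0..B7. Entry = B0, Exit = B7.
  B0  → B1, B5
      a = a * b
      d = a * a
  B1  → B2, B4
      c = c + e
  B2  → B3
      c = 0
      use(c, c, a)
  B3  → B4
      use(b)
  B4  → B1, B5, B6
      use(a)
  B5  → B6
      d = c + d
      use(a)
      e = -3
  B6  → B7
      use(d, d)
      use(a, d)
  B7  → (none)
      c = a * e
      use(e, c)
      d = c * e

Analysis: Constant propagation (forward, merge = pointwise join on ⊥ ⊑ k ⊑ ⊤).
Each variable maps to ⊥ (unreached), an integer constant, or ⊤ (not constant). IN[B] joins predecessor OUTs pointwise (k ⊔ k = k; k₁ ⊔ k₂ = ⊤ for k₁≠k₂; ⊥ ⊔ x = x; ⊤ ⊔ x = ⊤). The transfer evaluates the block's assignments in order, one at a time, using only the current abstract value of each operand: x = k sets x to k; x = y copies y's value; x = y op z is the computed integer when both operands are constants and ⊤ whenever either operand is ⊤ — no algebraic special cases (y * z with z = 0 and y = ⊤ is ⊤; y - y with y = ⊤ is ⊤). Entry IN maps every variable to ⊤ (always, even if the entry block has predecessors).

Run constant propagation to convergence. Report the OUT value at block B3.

Answer: {a: ⊤, b: ⊤, c: 0, d: ⊤, e: ⊤, f: ⊤}

Trace:
Fixpoint table:
  B0:  IN=(all ⊤)  OUT=(all ⊤)
  B1:  IN=(all ⊤)  OUT=(all ⊤)
  B2:  IN=(all ⊤)  OUT={c:0; rest ⊤}
  B3:  IN={c:0; rest ⊤}  OUT={c:0; rest ⊤}
  B4:  IN=(all ⊤)  OUT=(all ⊤)
  B5:  IN=(all ⊤)  OUT={e:-3; rest ⊤}
  B6:  IN=(all ⊤)  OUT=(all ⊤)
  B7:  IN=(all ⊤)  OUT=(all ⊤)

Merge at B3: IN[B3] = OUT[B2] = {a: ⊤, b: ⊤, c: 0, d: ⊤, e: ⊤, f: ⊤}
Applying B3's transfer function to that IN value gives OUT[B3] (row B3 above).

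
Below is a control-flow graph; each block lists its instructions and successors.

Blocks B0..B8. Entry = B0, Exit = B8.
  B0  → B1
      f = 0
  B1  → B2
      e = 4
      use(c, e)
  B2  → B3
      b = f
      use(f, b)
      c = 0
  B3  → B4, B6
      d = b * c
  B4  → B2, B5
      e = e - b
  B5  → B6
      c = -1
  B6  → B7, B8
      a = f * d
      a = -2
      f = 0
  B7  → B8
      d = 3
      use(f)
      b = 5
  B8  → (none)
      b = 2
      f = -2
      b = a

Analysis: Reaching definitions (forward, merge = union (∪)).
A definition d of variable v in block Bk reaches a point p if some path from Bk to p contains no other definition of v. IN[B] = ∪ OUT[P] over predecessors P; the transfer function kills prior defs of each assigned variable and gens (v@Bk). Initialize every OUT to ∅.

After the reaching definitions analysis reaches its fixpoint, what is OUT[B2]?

Answer: {b@B2, c@B2, d@B3, e@B1, e@B4, f@B0}

Derivation:
Fixpoint table:
  B0: | IN={} | OUT={f@B0}
  B1: | IN={f@B0} | OUT={e@B1, f@B0}
  B2: | IN={b@B2, c@B2, d@B3, e@B1, e@B4, f@B0} | OUT={b@B2, c@B2, d@B3, e@B1, e@B4, f@B0}
  B3: | IN={b@B2, c@B2, d@B3, e@B1, e@B4, f@B0} | OUT={b@B2, c@B2, d@B3, e@B1, e@B4, f@B0}
  B4: | IN={b@B2, c@B2, d@B3, e@B1, e@B4, f@B0} | OUT={b@B2, c@B2, d@B3, e@B4, f@B0}
  B5: | IN={b@B2, c@B2, d@B3, e@B4, f@B0} | OUT={b@B2, c@B5, d@B3, e@B4, f@B0}
  B6: | IN={b@B2, c@B2, c@B5, d@B3, e@B1, e@B4, f@B0} | OUT={a@B6, b@B2, c@B2, c@B5, d@B3, e@B1, e@B4, f@B6}
  B7: | IN={a@B6, b@B2, c@B2, c@B5, d@B3, e@B1, e@B4, f@B6} | OUT={a@B6, b@B7, c@B2, c@B5, d@B7, e@B1, e@B4, f@B6}
  B8: | IN={a@B6, b@B2, b@B7, c@B2, c@B5, d@B3, d@B7, e@B1, e@B4, f@B6} | OUT={a@B6, b@B8, c@B2, c@B5, d@B3, d@B7, e@B1, e@B4, f@B8}

Merge at B2: IN[B2] = OUT[B1] ⊔ OUT[B4] = {b@B2, c@B2, d@B3, e@B1, e@B4, f@B0}
Applying B2's transfer function to that IN value gives OUT[B2] (row B2 above).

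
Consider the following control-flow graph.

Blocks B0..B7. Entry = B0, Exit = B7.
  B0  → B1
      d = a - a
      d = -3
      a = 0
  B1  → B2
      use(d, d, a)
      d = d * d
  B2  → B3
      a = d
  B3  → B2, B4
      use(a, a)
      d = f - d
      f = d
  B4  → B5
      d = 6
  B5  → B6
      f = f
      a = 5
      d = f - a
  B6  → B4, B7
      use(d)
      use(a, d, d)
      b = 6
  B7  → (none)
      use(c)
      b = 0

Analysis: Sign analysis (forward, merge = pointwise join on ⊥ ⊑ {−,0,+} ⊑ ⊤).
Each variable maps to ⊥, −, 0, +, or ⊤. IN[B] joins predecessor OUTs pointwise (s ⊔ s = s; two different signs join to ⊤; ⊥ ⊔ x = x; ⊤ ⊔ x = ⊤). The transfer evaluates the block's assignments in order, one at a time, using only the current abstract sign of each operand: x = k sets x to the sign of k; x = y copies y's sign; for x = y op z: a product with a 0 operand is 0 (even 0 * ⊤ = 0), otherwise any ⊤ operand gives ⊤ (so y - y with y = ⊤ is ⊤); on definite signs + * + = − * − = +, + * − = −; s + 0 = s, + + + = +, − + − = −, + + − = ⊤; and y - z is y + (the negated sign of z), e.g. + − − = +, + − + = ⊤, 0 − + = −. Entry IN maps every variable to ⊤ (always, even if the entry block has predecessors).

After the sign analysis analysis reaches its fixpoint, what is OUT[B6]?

Answer: {a: +, b: +, c: ⊤, d: ⊤, e: ⊤, f: ⊤}

Working:
Fixpoint table:
  B0:  IN=(all ⊤)  OUT={a:0, d:-; rest ⊤}
  B1:  IN={a:0, d:-; rest ⊤}  OUT={a:0, d:+; rest ⊤}
  B2:  IN=(all ⊤)  OUT=(all ⊤)
  B3:  IN=(all ⊤)  OUT=(all ⊤)
  B4:  IN=(all ⊤)  OUT={d:+; rest ⊤}
  B5:  IN={d:+; rest ⊤}  OUT={a:+; rest ⊤}
  B6:  IN={a:+; rest ⊤}  OUT={a:+, b:+; rest ⊤}
  B7:  IN={a:+, b:+; rest ⊤}  OUT={a:+, b:0; rest ⊤}

Merge at B6: IN[B6] = OUT[B5] = {a: +, b: ⊤, c: ⊤, d: ⊤, e: ⊤, f: ⊤}
Applying B6's transfer function to that IN value gives OUT[B6] (row B6 above).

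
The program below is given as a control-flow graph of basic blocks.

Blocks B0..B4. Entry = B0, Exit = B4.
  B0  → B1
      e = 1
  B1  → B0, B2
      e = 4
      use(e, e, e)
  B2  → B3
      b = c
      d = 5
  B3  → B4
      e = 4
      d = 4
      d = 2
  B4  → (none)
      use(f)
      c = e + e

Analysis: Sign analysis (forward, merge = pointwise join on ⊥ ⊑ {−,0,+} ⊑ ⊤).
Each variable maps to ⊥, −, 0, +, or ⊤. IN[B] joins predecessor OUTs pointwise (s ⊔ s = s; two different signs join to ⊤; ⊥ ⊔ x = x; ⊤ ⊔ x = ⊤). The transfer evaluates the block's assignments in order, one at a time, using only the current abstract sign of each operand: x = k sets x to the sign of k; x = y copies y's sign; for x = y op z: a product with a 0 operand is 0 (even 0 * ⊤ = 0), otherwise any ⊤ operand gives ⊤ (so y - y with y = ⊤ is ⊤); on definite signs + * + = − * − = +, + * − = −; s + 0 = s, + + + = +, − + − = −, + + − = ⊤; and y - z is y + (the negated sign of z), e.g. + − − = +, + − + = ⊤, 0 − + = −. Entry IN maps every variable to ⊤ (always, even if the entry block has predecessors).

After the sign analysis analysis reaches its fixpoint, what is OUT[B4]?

Per-block solution:
  B0: | IN=(all ⊤) | OUT={e:+; rest ⊤}
  B1: | IN={e:+; rest ⊤} | OUT={e:+; rest ⊤}
  B2: | IN={e:+; rest ⊤} | OUT={d:+, e:+; rest ⊤}
  B3: | IN={d:+, e:+; rest ⊤} | OUT={d:+, e:+; rest ⊤}
  B4: | IN={d:+, e:+; rest ⊤} | OUT={c:+, d:+, e:+; rest ⊤}

Merge at B4: IN[B4] = OUT[B3] = {a: ⊤, b: ⊤, c: ⊤, d: +, e: +, f: ⊤}
Applying B4's transfer function to that IN value gives OUT[B4] (row B4 above).

Answer: {a: ⊤, b: ⊤, c: +, d: +, e: +, f: ⊤}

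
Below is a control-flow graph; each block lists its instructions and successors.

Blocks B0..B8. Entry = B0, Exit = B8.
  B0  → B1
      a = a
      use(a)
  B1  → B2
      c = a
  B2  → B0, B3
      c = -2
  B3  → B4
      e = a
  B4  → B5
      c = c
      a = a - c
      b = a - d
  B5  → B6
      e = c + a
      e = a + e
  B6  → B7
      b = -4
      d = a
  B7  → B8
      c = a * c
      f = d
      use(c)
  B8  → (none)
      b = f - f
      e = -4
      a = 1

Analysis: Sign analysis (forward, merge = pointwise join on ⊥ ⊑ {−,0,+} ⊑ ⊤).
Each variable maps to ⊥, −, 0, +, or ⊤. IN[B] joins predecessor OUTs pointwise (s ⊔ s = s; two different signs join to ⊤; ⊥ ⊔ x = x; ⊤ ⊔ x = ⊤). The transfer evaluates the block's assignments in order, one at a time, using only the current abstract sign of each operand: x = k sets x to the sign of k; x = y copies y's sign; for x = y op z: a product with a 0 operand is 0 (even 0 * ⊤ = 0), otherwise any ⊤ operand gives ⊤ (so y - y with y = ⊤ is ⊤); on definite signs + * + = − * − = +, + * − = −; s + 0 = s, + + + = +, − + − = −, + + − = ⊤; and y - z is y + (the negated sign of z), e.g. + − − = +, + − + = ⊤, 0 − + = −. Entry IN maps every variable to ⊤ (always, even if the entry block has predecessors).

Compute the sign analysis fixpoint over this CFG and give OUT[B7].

Converged values:
  B0:  IN=(all ⊤)  OUT=(all ⊤)
  B1:  IN=(all ⊤)  OUT=(all ⊤)
  B2:  IN=(all ⊤)  OUT={c:-; rest ⊤}
  B3:  IN={c:-; rest ⊤}  OUT={c:-; rest ⊤}
  B4:  IN={c:-; rest ⊤}  OUT={c:-; rest ⊤}
  B5:  IN={c:-; rest ⊤}  OUT={c:-; rest ⊤}
  B6:  IN={c:-; rest ⊤}  OUT={b:-, c:-; rest ⊤}
  B7:  IN={b:-, c:-; rest ⊤}  OUT={b:-; rest ⊤}
  B8:  IN={b:-; rest ⊤}  OUT={a:+, e:-; rest ⊤}

Merge at B7: IN[B7] = OUT[B6] = {a: ⊤, b: -, c: -, d: ⊤, e: ⊤, f: ⊤}
Applying B7's transfer function to that IN value gives OUT[B7] (row B7 above).

Answer: {a: ⊤, b: -, c: ⊤, d: ⊤, e: ⊤, f: ⊤}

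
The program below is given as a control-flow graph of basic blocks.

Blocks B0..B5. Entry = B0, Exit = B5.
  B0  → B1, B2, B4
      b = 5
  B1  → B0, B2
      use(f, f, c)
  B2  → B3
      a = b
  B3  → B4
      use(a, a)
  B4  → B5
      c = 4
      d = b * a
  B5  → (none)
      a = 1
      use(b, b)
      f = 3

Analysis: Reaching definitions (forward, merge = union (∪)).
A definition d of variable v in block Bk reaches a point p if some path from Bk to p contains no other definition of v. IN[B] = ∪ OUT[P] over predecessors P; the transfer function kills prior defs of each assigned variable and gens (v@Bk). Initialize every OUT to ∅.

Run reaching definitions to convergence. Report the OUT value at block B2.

Converged values:
  B0:   IN={b@B0}   OUT={b@B0}
  B1:   IN={b@B0}   OUT={b@B0}
  B2:   IN={b@B0}   OUT={a@B2, b@B0}
  B3:   IN={a@B2, b@B0}   OUT={a@B2, b@B0}
  B4:   IN={a@B2, b@B0}   OUT={a@B2, b@B0, c@B4, d@B4}
  B5:   IN={a@B2, b@B0, c@B4, d@B4}   OUT={a@B5, b@B0, c@B4, d@B4, f@B5}

Merge at B2: IN[B2] = OUT[B0] ⊔ OUT[B1] = {b@B0}
Applying B2's transfer function to that IN value gives OUT[B2] (row B2 above).

Answer: {a@B2, b@B0}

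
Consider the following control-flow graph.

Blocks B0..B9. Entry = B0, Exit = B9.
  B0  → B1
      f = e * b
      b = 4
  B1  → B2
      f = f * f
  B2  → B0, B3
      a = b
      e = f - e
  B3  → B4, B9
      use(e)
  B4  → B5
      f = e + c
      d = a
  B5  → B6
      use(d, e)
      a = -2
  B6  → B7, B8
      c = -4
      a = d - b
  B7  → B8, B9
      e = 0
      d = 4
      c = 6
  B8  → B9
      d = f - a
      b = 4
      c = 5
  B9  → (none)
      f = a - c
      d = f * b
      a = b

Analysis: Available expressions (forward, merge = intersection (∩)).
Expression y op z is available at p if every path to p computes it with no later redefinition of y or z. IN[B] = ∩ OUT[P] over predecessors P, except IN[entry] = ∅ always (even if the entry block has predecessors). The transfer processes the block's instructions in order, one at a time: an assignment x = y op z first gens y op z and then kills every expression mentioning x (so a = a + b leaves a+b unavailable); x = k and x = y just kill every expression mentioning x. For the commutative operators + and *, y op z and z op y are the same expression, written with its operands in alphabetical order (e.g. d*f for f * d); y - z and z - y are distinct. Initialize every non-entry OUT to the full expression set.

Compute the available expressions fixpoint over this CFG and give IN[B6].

Answer: {c+e}

Working:
Fixpoint table:
  B0: | IN={} | OUT={}
  B1: | IN={} | OUT={}
  B2: | IN={} | OUT={}
  B3: | IN={} | OUT={}
  B4: | IN={} | OUT={c+e}
  B5: | IN={c+e} | OUT={c+e}
  B6: | IN={c+e} | OUT={d-b}
  B7: | IN={d-b} | OUT={}
  B8: | IN={} | OUT={f-a}
  B9: | IN={} | OUT={b*f}

Merge at B6: IN[B6] = OUT[B5] = {c+e}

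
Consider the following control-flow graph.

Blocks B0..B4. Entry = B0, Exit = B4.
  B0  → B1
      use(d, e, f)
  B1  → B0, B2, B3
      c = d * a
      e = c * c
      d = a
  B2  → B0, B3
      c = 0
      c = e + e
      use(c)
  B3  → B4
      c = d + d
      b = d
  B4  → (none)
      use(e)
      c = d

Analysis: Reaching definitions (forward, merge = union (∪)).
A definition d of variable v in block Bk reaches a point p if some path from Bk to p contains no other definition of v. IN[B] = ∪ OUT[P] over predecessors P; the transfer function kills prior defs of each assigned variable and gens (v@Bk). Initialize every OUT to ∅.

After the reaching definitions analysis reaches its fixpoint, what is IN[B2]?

Converged values:
  B0:  IN={c@B1, c@B2, d@B1, e@B1}  OUT={c@B1, c@B2, d@B1, e@B1}
  B1:  IN={c@B1, c@B2, d@B1, e@B1}  OUT={c@B1, d@B1, e@B1}
  B2:  IN={c@B1, d@B1, e@B1}  OUT={c@B2, d@B1, e@B1}
  B3:  IN={c@B1, c@B2, d@B1, e@B1}  OUT={b@B3, c@B3, d@B1, e@B1}
  B4:  IN={b@B3, c@B3, d@B1, e@B1}  OUT={b@B3, c@B4, d@B1, e@B1}

Merge at B2: IN[B2] = OUT[B1] = {c@B1, d@B1, e@B1}

Answer: {c@B1, d@B1, e@B1}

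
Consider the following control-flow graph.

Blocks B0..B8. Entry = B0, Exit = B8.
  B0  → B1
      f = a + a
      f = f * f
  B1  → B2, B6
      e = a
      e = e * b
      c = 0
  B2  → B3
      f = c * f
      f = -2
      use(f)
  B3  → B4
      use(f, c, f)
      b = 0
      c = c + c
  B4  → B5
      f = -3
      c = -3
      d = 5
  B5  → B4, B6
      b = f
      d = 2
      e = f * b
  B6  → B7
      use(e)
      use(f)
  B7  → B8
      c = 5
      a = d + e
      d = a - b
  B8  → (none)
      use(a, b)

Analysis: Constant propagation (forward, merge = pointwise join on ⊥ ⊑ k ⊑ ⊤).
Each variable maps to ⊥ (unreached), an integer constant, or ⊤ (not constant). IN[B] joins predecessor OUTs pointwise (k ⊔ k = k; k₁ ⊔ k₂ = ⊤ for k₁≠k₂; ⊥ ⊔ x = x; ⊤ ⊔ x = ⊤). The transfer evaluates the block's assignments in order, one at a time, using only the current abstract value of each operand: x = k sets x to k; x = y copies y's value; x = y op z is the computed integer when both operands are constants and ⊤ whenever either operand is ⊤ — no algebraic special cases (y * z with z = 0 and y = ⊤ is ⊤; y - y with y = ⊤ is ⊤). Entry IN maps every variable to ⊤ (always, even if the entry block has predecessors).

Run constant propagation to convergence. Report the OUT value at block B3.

Answer: {a: ⊤, b: 0, c: 0, d: ⊤, e: ⊤, f: -2}

Trace:
Converged values:
  B0:   IN=(all ⊤)   OUT=(all ⊤)
  B1:   IN=(all ⊤)   OUT={c:0; rest ⊤}
  B2:   IN={c:0; rest ⊤}   OUT={c:0, f:-2; rest ⊤}
  B3:   IN={c:0, f:-2; rest ⊤}   OUT={b:0, c:0, f:-2; rest ⊤}
  B4:   IN=(all ⊤)   OUT={c:-3, d:5, f:-3; rest ⊤}
  B5:   IN={c:-3, d:5, f:-3; rest ⊤}   OUT={b:-3, c:-3, d:2, e:9, f:-3; rest ⊤}
  B6:   IN=(all ⊤)   OUT=(all ⊤)
  B7:   IN=(all ⊤)   OUT={c:5; rest ⊤}
  B8:   IN={c:5; rest ⊤}   OUT={c:5; rest ⊤}

Merge at B3: IN[B3] = OUT[B2] = {a: ⊤, b: ⊤, c: 0, d: ⊤, e: ⊤, f: -2}
Applying B3's transfer function to that IN value gives OUT[B3] (row B3 above).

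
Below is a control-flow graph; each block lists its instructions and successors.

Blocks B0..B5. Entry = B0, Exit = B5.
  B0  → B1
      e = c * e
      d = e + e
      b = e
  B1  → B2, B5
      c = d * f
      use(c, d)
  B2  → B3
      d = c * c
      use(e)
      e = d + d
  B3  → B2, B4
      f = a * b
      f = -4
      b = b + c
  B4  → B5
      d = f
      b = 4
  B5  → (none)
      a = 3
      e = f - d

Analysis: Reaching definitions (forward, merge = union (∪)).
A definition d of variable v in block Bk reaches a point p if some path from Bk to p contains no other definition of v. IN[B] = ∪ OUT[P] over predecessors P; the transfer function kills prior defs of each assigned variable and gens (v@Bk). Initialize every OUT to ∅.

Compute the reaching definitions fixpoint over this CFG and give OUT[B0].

Answer: {b@B0, d@B0, e@B0}

Trace:
Per-block solution:
  B0: | IN={} | OUT={b@B0, d@B0, e@B0}
  B1: | IN={b@B0, d@B0, e@B0} | OUT={b@B0, c@B1, d@B0, e@B0}
  B2: | IN={b@B0, b@B3, c@B1, d@B0, d@B2, e@B0, e@B2, f@B3} | OUT={b@B0, b@B3, c@B1, d@B2, e@B2, f@B3}
  B3: | IN={b@B0, b@B3, c@B1, d@B2, e@B2, f@B3} | OUT={b@B3, c@B1, d@B2, e@B2, f@B3}
  B4: | IN={b@B3, c@B1, d@B2, e@B2, f@B3} | OUT={b@B4, c@B1, d@B4, e@B2, f@B3}
  B5: | IN={b@B0, b@B4, c@B1, d@B0, d@B4, e@B0, e@B2, f@B3} | OUT={a@B5, b@B0, b@B4, c@B1, d@B0, d@B4, e@B5, f@B3}

B0 is the boundary node: IN[B0] = {}
Applying B0's transfer function to that IN value gives OUT[B0] (row B0 above).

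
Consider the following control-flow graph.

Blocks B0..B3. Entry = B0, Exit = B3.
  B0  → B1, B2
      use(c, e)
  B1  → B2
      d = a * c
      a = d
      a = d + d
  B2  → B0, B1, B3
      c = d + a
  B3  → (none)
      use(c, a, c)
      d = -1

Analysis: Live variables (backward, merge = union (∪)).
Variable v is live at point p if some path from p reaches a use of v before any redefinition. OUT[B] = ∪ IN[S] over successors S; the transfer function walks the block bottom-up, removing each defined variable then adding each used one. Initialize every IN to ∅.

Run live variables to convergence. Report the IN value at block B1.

Answer: {a, c, e}

Derivation:
Per-block solution:
  B0: | IN={a, c, d, e} | OUT={a, c, d, e}
  B1: | IN={a, c, e} | OUT={a, d, e}
  B2: | IN={a, d, e} | OUT={a, c, d, e}
  B3: | IN={a, c} | OUT={}

Merge at B1: OUT[B1] = IN[B2] = {a, d, e}
Applying B1's transfer function to that OUT value gives IN[B1] (row B1 above).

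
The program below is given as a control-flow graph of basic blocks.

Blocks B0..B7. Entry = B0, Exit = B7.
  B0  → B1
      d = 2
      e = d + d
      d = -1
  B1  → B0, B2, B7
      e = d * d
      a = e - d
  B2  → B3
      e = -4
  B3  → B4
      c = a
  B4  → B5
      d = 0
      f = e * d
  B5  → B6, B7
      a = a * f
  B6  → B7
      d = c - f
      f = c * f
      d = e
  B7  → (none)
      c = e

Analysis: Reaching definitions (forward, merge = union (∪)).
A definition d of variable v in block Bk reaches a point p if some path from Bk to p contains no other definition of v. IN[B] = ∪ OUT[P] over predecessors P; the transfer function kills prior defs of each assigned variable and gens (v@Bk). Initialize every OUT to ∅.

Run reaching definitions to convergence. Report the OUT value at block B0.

Answer: {a@B1, d@B0, e@B0}

Trace:
Per-block solution:
  B0: | IN={a@B1, d@B0, e@B1} | OUT={a@B1, d@B0, e@B0}
  B1: | IN={a@B1, d@B0, e@B0} | OUT={a@B1, d@B0, e@B1}
  B2: | IN={a@B1, d@B0, e@B1} | OUT={a@B1, d@B0, e@B2}
  B3: | IN={a@B1, d@B0, e@B2} | OUT={a@B1, c@B3, d@B0, e@B2}
  B4: | IN={a@B1, c@B3, d@B0, e@B2} | OUT={a@B1, c@B3, d@B4, e@B2, f@B4}
  B5: | IN={a@B1, c@B3, d@B4, e@B2, f@B4} | OUT={a@B5, c@B3, d@B4, e@B2, f@B4}
  B6: | IN={a@B5, c@B3, d@B4, e@B2, f@B4} | OUT={a@B5, c@B3, d@B6, e@B2, f@B6}
  B7: | IN={a@B1, a@B5, c@B3, d@B0, d@B4, d@B6, e@B1, e@B2, f@B4, f@B6} | OUT={a@B1, a@B5, c@B7, d@B0, d@B4, d@B6, e@B1, e@B2, f@B4, f@B6}

Merge at B0 (entry node, so the boundary value {} is joined with the incoming edge(s)): IN[B0] = {} ⊔ OUT[B1] = {a@B1, d@B0, e@B1}
Applying B0's transfer function to that IN value gives OUT[B0] (row B0 above).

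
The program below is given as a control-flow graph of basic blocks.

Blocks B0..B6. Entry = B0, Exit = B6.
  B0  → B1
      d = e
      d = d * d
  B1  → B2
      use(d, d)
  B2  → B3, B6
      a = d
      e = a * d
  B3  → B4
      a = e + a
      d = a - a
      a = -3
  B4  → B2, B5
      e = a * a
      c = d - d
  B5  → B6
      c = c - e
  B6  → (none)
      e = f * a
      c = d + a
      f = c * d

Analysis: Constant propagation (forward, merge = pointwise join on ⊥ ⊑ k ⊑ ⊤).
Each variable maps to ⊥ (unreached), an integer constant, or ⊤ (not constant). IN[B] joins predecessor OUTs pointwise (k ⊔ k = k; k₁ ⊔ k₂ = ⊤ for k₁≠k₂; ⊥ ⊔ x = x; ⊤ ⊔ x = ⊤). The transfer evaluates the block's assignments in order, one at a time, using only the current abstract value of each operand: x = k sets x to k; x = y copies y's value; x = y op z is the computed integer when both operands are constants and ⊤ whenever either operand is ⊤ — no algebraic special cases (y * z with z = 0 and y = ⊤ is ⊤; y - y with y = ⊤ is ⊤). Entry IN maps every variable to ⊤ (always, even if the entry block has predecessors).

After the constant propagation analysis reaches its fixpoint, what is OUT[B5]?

Per-block solution:
  B0:   IN=(all ⊤)   OUT=(all ⊤)
  B1:   IN=(all ⊤)   OUT=(all ⊤)
  B2:   IN=(all ⊤)   OUT=(all ⊤)
  B3:   IN=(all ⊤)   OUT={a:-3; rest ⊤}
  B4:   IN={a:-3; rest ⊤}   OUT={a:-3, e:9; rest ⊤}
  B5:   IN={a:-3, e:9; rest ⊤}   OUT={a:-3, e:9; rest ⊤}
  B6:   IN=(all ⊤)   OUT=(all ⊤)

Merge at B5: IN[B5] = OUT[B4] = {a: -3, b: ⊤, c: ⊤, d: ⊤, e: 9, f: ⊤}
Applying B5's transfer function to that IN value gives OUT[B5] (row B5 above).

Answer: {a: -3, b: ⊤, c: ⊤, d: ⊤, e: 9, f: ⊤}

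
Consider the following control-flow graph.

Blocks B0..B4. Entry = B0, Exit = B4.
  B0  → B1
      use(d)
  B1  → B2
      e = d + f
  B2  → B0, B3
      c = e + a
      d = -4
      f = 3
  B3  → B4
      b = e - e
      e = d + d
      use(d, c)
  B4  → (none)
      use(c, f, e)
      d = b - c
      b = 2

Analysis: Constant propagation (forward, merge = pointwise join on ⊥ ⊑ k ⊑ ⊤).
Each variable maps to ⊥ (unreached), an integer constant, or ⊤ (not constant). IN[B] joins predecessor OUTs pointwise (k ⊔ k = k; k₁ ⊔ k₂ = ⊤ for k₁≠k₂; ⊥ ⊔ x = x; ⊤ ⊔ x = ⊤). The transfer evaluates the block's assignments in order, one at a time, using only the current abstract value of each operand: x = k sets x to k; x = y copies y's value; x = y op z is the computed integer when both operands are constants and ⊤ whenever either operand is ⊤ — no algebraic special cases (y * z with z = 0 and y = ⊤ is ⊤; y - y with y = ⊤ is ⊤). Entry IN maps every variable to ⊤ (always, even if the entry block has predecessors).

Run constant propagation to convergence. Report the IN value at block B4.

Fixpoint table:
  B0:   IN=(all ⊤)   OUT=(all ⊤)
  B1:   IN=(all ⊤)   OUT=(all ⊤)
  B2:   IN=(all ⊤)   OUT={d:-4, f:3; rest ⊤}
  B3:   IN={d:-4, f:3; rest ⊤}   OUT={d:-4, e:-8, f:3; rest ⊤}
  B4:   IN={d:-4, e:-8, f:3; rest ⊤}   OUT={b:2, e:-8, f:3; rest ⊤}

Merge at B4: IN[B4] = OUT[B3] = {a: ⊤, b: ⊤, c: ⊤, d: -4, e: -8, f: 3}

Answer: {a: ⊤, b: ⊤, c: ⊤, d: -4, e: -8, f: 3}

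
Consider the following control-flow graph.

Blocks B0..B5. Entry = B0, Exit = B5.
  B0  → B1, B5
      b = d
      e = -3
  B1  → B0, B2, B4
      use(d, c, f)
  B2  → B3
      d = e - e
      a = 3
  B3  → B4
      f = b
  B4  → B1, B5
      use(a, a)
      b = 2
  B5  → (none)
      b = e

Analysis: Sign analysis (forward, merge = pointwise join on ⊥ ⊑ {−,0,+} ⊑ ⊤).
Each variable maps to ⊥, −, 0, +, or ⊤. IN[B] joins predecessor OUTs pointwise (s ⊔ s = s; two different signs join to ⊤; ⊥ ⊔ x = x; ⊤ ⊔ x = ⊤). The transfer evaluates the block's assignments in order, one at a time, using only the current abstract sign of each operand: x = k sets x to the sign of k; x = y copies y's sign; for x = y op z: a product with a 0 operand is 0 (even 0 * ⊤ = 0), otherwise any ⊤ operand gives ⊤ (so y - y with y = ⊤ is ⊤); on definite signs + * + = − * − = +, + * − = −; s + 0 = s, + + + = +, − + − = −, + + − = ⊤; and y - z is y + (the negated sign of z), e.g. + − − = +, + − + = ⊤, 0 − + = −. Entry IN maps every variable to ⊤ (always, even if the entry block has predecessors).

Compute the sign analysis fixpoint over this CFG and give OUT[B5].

Converged values:
  B0:  IN=(all ⊤)  OUT={e:-; rest ⊤}
  B1:  IN={e:-; rest ⊤}  OUT={e:-; rest ⊤}
  B2:  IN={e:-; rest ⊤}  OUT={a:+, e:-; rest ⊤}
  B3:  IN={a:+, e:-; rest ⊤}  OUT={a:+, e:-; rest ⊤}
  B4:  IN={e:-; rest ⊤}  OUT={b:+, e:-; rest ⊤}
  B5:  IN={e:-; rest ⊤}  OUT={b:-, e:-; rest ⊤}

Merge at B5: IN[B5] = OUT[B0] ⊔ OUT[B4] = {a: ⊤, b: ⊤, c: ⊤, d: ⊤, e: -, f: ⊤}
Applying B5's transfer function to that IN value gives OUT[B5] (row B5 above).

Answer: {a: ⊤, b: -, c: ⊤, d: ⊤, e: -, f: ⊤}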